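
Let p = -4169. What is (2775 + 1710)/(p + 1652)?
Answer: -1495/839 ≈ -1.7819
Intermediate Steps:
(2775 + 1710)/(p + 1652) = (2775 + 1710)/(-4169 + 1652) = 4485/(-2517) = 4485*(-1/2517) = -1495/839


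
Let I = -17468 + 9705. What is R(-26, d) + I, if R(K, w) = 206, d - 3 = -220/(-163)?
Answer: -7557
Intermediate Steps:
d = 709/163 (d = 3 - 220/(-163) = 3 - 220*(-1/163) = 3 + 220/163 = 709/163 ≈ 4.3497)
I = -7763
R(-26, d) + I = 206 - 7763 = -7557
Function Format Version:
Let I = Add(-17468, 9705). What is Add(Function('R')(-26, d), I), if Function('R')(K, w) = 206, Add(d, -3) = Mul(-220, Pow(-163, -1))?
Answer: -7557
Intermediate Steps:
d = Rational(709, 163) (d = Add(3, Mul(-220, Pow(-163, -1))) = Add(3, Mul(-220, Rational(-1, 163))) = Add(3, Rational(220, 163)) = Rational(709, 163) ≈ 4.3497)
I = -7763
Add(Function('R')(-26, d), I) = Add(206, -7763) = -7557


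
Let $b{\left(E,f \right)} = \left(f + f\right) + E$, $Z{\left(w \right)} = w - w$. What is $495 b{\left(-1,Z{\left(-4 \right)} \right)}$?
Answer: $-495$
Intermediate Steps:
$Z{\left(w \right)} = 0$
$b{\left(E,f \right)} = E + 2 f$ ($b{\left(E,f \right)} = 2 f + E = E + 2 f$)
$495 b{\left(-1,Z{\left(-4 \right)} \right)} = 495 \left(-1 + 2 \cdot 0\right) = 495 \left(-1 + 0\right) = 495 \left(-1\right) = -495$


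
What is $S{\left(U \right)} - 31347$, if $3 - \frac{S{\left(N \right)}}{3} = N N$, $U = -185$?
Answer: $-134013$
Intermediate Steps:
$S{\left(N \right)} = 9 - 3 N^{2}$ ($S{\left(N \right)} = 9 - 3 N N = 9 - 3 N^{2}$)
$S{\left(U \right)} - 31347 = \left(9 - 3 \left(-185\right)^{2}\right) - 31347 = \left(9 - 102675\right) - 31347 = -102666 - 31347 = -134013$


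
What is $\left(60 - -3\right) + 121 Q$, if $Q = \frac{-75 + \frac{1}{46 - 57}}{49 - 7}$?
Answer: $- \frac{460}{3} \approx -153.33$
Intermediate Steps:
$Q = - \frac{59}{33}$ ($Q = \frac{-75 + \frac{1}{-11}}{42} = \left(-75 - \frac{1}{11}\right) \frac{1}{42} = \left(- \frac{826}{11}\right) \frac{1}{42} = - \frac{59}{33} \approx -1.7879$)
$\left(60 - -3\right) + 121 Q = \left(60 - -3\right) + 121 \left(- \frac{59}{33}\right) = \left(60 + 3\right) - \frac{649}{3} = 63 - \frac{649}{3} = - \frac{460}{3}$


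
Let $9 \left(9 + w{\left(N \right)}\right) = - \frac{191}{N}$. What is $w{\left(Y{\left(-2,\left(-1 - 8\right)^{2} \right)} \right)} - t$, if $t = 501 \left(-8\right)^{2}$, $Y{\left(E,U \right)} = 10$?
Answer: $- \frac{2886761}{90} \approx -32075.0$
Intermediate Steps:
$t = 32064$ ($t = 501 \cdot 64 = 32064$)
$w{\left(N \right)} = -9 - \frac{191}{9 N}$ ($w{\left(N \right)} = -9 + \frac{\left(-191\right) \frac{1}{N}}{9} = -9 - \frac{191}{9 N}$)
$w{\left(Y{\left(-2,\left(-1 - 8\right)^{2} \right)} \right)} - t = \left(-9 - \frac{191}{9 \cdot 10}\right) - 32064 = \left(-9 - \frac{191}{90}\right) - 32064 = - \frac{1001}{90} - 32064 = - \frac{2886761}{90}$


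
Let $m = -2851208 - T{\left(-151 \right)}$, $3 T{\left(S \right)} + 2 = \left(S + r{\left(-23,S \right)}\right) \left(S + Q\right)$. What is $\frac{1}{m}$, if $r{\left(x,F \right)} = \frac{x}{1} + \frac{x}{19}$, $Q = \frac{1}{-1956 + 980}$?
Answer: $- \frac{55632}{159108984401} \approx -3.4965 \cdot 10^{-7}$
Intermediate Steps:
$Q = - \frac{1}{976}$ ($Q = \frac{1}{-976} = - \frac{1}{976} \approx -0.0010246$)
$r{\left(x,F \right)} = \frac{20 x}{19}$ ($r{\left(x,F \right)} = x 1 + x \frac{1}{19} = x + \frac{x}{19} = \frac{20 x}{19}$)
$T{\left(S \right)} = - \frac{2}{3} + \frac{\left(- \frac{460}{19} + S\right) \left(- \frac{1}{976} + S\right)}{3}$ ($T{\left(S \right)} = - \frac{2}{3} + \frac{\left(S + \frac{20}{19} \left(-23\right)\right) \left(S - \frac{1}{976}\right)}{3} = - \frac{2}{3} + \frac{\left(S - \frac{460}{19}\right) \left(- \frac{1}{976} + S\right)}{3} = - \frac{2}{3} + \frac{\left(- \frac{460}{19} + S\right) \left(- \frac{1}{976} + S\right)}{3}$)
$m = - \frac{159108984401}{55632}$ ($m = -2851208 - \left(- \frac{9157}{13908} - - \frac{67795829}{55632} + \frac{\left(-151\right)^{2}}{3}\right) = -2851208 - \left(- \frac{9157}{13908} + \frac{67795829}{55632} + \frac{1}{3} \cdot 22801\right) = -2851208 - \left(- \frac{9157}{13908} + \frac{67795829}{55632} + \frac{22801}{3}\right) = -2851208 - \frac{490580945}{55632} = - \frac{159108984401}{55632} \approx -2.86 \cdot 10^{6}$)
$\frac{1}{m} = \frac{1}{- \frac{159108984401}{55632}} = - \frac{55632}{159108984401}$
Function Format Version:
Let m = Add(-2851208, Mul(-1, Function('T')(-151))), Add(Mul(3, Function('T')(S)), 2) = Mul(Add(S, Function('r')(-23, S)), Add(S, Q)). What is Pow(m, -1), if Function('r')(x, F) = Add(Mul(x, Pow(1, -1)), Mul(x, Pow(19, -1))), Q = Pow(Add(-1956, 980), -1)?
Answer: Rational(-55632, 159108984401) ≈ -3.4965e-7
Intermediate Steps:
Q = Rational(-1, 976) (Q = Pow(-976, -1) = Rational(-1, 976) ≈ -0.0010246)
Function('r')(x, F) = Mul(Rational(20, 19), x) (Function('r')(x, F) = Add(Mul(x, 1), Mul(x, Rational(1, 19))) = Add(x, Mul(Rational(1, 19), x)) = Mul(Rational(20, 19), x))
Function('T')(S) = Add(Rational(-2, 3), Mul(Rational(1, 3), Add(Rational(-460, 19), S), Add(Rational(-1, 976), S))) (Function('T')(S) = Add(Rational(-2, 3), Mul(Rational(1, 3), Mul(Add(S, Mul(Rational(20, 19), -23)), Add(S, Rational(-1, 976))))) = Add(Rational(-2, 3), Mul(Rational(1, 3), Mul(Add(S, Rational(-460, 19)), Add(Rational(-1, 976), S)))) = Add(Rational(-2, 3), Mul(Rational(1, 3), Mul(Add(Rational(-460, 19), S), Add(Rational(-1, 976), S)))) = Add(Rational(-2, 3), Mul(Rational(1, 3), Add(Rational(-460, 19), S), Add(Rational(-1, 976), S))))
m = Rational(-159108984401, 55632) (m = Add(-2851208, Mul(-1, Add(Rational(-9157, 13908), Mul(Rational(-448979, 55632), -151), Mul(Rational(1, 3), Pow(-151, 2))))) = Add(-2851208, Mul(-1, Add(Rational(-9157, 13908), Rational(67795829, 55632), Mul(Rational(1, 3), 22801)))) = Add(-2851208, Mul(-1, Add(Rational(-9157, 13908), Rational(67795829, 55632), Rational(22801, 3)))) = Add(-2851208, Mul(-1, Rational(490580945, 55632))) = Add(-2851208, Rational(-490580945, 55632)) = Rational(-159108984401, 55632) ≈ -2.8600e+6)
Pow(m, -1) = Pow(Rational(-159108984401, 55632), -1) = Rational(-55632, 159108984401)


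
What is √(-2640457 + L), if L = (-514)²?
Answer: 3*I*√264029 ≈ 1541.5*I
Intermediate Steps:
L = 264196
√(-2640457 + L) = √(-2640457 + 264196) = √(-2376261) = 3*I*√264029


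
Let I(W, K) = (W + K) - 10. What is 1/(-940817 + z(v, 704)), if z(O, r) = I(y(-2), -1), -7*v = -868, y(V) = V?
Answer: -1/940830 ≈ -1.0629e-6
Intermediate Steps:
I(W, K) = -10 + K + W (I(W, K) = (K + W) - 10 = -10 + K + W)
v = 124 (v = -1/7*(-868) = 124)
z(O, r) = -13 (z(O, r) = -10 - 1 - 2 = -13)
1/(-940817 + z(v, 704)) = 1/(-940817 - 13) = 1/(-940830) = -1/940830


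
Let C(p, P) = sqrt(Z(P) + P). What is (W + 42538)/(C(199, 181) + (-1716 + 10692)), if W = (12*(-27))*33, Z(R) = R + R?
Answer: 95283232/26856011 - 31846*sqrt(543)/80568033 ≈ 3.5387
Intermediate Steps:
Z(R) = 2*R
W = -10692 (W = -324*33 = -10692)
C(p, P) = sqrt(3)*sqrt(P) (C(p, P) = sqrt(2*P + P) = sqrt(3*P) = sqrt(3)*sqrt(P))
(W + 42538)/(C(199, 181) + (-1716 + 10692)) = (-10692 + 42538)/(sqrt(3)*sqrt(181) + (-1716 + 10692)) = 31846/(sqrt(543) + 8976) = 31846/(8976 + sqrt(543))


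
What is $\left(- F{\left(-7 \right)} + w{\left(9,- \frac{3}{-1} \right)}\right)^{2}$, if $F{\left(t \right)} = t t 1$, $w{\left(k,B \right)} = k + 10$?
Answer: $900$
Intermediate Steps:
$w{\left(k,B \right)} = 10 + k$
$F{\left(t \right)} = t^{2}$ ($F{\left(t \right)} = t^{2} \cdot 1 = t^{2}$)
$\left(- F{\left(-7 \right)} + w{\left(9,- \frac{3}{-1} \right)}\right)^{2} = \left(- \left(-7\right)^{2} + \left(10 + 9\right)\right)^{2} = \left(\left(-1\right) 49 + 19\right)^{2} = \left(-49 + 19\right)^{2} = \left(-30\right)^{2} = 900$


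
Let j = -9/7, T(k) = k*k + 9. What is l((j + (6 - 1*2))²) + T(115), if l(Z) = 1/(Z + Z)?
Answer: 9554997/722 ≈ 13234.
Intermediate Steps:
T(k) = 9 + k² (T(k) = k² + 9 = 9 + k²)
j = -9/7 (j = -9*⅐ = -9/7 ≈ -1.2857)
l(Z) = 1/(2*Z)
l((j + (6 - 1*2))²) + T(115) = 1/(2*((-9/7 + (6 - 1*2))²)) + (9 + 115²) = 1/(2*((-9/7 + (6 - 2))²)) + (9 + 13225) = 1/(2*((-9/7 + 4)²)) + 13234 = 1/(2*((19/7)²)) + 13234 = 1/(2*(361/49)) + 13234 = (½)*(49/361) + 13234 = 49/722 + 13234 = 9554997/722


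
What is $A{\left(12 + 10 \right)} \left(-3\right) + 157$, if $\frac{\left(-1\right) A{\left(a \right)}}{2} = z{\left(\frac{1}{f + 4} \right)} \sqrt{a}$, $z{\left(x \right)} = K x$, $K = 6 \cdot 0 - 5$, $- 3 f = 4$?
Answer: $157 - \frac{45 \sqrt{22}}{4} \approx 104.23$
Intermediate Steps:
$f = - \frac{4}{3}$ ($f = \left(- \frac{1}{3}\right) 4 = - \frac{4}{3} \approx -1.3333$)
$K = -5$ ($K = 0 - 5 = -5$)
$z{\left(x \right)} = - 5 x$
$A{\left(a \right)} = \frac{15 \sqrt{a}}{4}$ ($A{\left(a \right)} = - 2 - \frac{5}{- \frac{4}{3} + 4} \sqrt{a} = - 2 - \frac{5}{\frac{8}{3}} \sqrt{a} = - 2 \left(-5\right) \frac{3}{8} \sqrt{a} = - 2 \left(- \frac{15 \sqrt{a}}{8}\right) = \frac{15 \sqrt{a}}{4}$)
$A{\left(12 + 10 \right)} \left(-3\right) + 157 = \frac{15 \sqrt{12 + 10}}{4} \left(-3\right) + 157 = \frac{15 \sqrt{22}}{4} \left(-3\right) + 157 = - \frac{45 \sqrt{22}}{4} + 157 = 157 - \frac{45 \sqrt{22}}{4}$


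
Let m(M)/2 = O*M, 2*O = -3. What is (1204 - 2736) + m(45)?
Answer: -1667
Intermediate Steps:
O = -3/2 (O = (1/2)*(-3) = -3/2 ≈ -1.5000)
m(M) = -3*M (m(M) = 2*(-3*M/2) = -3*M)
(1204 - 2736) + m(45) = (1204 - 2736) - 3*45 = -1532 - 135 = -1667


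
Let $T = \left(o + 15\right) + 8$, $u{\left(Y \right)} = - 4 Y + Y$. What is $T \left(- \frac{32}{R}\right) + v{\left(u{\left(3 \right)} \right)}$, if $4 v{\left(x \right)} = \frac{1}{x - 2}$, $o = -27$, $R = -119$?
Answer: $- \frac{5751}{5236} \approx -1.0984$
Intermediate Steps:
$u{\left(Y \right)} = - 3 Y$
$T = -4$ ($T = \left(-27 + 15\right) + 8 = -12 + 8 = -4$)
$v{\left(x \right)} = \frac{1}{4 \left(-2 + x\right)}$ ($v{\left(x \right)} = \frac{1}{4 \left(x - 2\right)} = \frac{1}{4 \left(-2 + x\right)}$)
$T \left(- \frac{32}{R}\right) + v{\left(u{\left(3 \right)} \right)} = - 4 \left(- \frac{32}{-119}\right) + \frac{1}{4 \left(-2 - 9\right)} = - 4 \left(\left(-32\right) \left(- \frac{1}{119}\right)\right) + \frac{1}{4 \left(-2 - 9\right)} = \left(-4\right) \frac{32}{119} + \frac{1}{4 \left(-11\right)} = - \frac{128}{119} + \frac{1}{4} \left(- \frac{1}{11}\right) = - \frac{128}{119} - \frac{1}{44} = - \frac{5751}{5236}$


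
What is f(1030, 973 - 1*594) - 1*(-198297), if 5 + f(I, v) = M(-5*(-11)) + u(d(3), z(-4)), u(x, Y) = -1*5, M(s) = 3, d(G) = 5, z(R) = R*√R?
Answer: 198290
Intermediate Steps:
z(R) = R^(3/2)
u(x, Y) = -5
f(I, v) = -7 (f(I, v) = -5 + (3 - 5) = -5 - 2 = -7)
f(1030, 973 - 1*594) - 1*(-198297) = -7 - 1*(-198297) = -7 + 198297 = 198290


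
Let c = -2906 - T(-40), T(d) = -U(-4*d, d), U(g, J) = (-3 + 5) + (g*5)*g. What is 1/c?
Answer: 1/125096 ≈ 7.9939e-6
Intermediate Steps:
U(g, J) = 2 + 5*g² (U(g, J) = 2 + (5*g)*g = 2 + 5*g²)
T(d) = -2 - 80*d² (T(d) = -(2 + 5*(-4*d)²) = -(2 + 5*(16*d²)) = -(2 + 80*d²) = -2 - 80*d²)
c = 125096 (c = -2906 - (-2 - 80*(-40)²) = -2906 - (-2 - 80*1600) = -2906 - (-2 - 128000) = -2906 - 1*(-128002) = -2906 + 128002 = 125096)
1/c = 1/125096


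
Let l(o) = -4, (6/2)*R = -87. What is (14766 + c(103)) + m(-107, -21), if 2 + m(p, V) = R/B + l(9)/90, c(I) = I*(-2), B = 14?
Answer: 9170207/630 ≈ 14556.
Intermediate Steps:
R = -29 (R = (1/3)*(-87) = -29)
c(I) = -2*I
m(p, V) = -2593/630 (m(p, V) = -2 + (-29/14 - 4/90) = -2 + (-29*1/14 - 4*1/90) = -2 + (-29/14 - 2/45) = -2 - 1333/630 = -2593/630)
(14766 + c(103)) + m(-107, -21) = (14766 - 2*103) - 2593/630 = (14766 - 206) - 2593/630 = 14560 - 2593/630 = 9170207/630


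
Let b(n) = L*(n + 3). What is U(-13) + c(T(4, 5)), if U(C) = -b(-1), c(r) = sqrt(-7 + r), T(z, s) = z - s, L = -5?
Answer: 10 + 2*I*sqrt(2) ≈ 10.0 + 2.8284*I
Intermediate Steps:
b(n) = -15 - 5*n (b(n) = -5*(n + 3) = -5*(3 + n) = -15 - 5*n)
U(C) = 10 (U(C) = -(-15 - 5*(-1)) = -(-15 + 5) = -1*(-10) = 10)
U(-13) + c(T(4, 5)) = 10 + sqrt(-7 + (4 - 1*5)) = 10 + sqrt(-7 + (4 - 5)) = 10 + sqrt(-7 - 1) = 10 + sqrt(-8) = 10 + 2*I*sqrt(2)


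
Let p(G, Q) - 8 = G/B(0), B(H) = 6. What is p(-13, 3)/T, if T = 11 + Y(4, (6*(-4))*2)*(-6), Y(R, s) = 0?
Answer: 35/66 ≈ 0.53030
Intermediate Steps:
p(G, Q) = 8 + G/6
T = 11 (T = 11 + 0*(-6) = 11 + 0 = 11)
p(-13, 3)/T = (8 + (⅙)*(-13))/11 = (8 - 13/6)*(1/11) = (35/6)*(1/11) = 35/66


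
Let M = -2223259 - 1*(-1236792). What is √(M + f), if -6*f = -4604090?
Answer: 2*I*√493017/3 ≈ 468.1*I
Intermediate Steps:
f = 2302045/3 (f = -⅙*(-4604090) = 2302045/3 ≈ 7.6735e+5)
M = -986467 (M = -2223259 + 1236792 = -986467)
√(M + f) = √(-986467 + 2302045/3) = √(-657356/3) = 2*I*√493017/3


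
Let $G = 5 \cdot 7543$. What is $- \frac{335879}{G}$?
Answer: $- \frac{335879}{37715} \approx -8.9057$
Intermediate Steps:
$G = 37715$
$- \frac{335879}{G} = - \frac{335879}{37715}$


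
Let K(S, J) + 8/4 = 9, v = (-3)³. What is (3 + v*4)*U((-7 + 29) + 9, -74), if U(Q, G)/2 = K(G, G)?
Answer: -1470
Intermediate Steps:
v = -27
K(S, J) = 7 (K(S, J) = -2 + 9 = 7)
U(Q, G) = 14 (U(Q, G) = 2*7 = 14)
(3 + v*4)*U((-7 + 29) + 9, -74) = (3 - 27*4)*14 = (3 - 108)*14 = -105*14 = -1470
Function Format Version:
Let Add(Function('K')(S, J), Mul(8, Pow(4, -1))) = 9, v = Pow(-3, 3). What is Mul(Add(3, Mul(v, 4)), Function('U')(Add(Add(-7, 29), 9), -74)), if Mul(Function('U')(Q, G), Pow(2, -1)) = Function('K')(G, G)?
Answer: -1470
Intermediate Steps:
v = -27
Function('K')(S, J) = 7 (Function('K')(S, J) = Add(-2, 9) = 7)
Function('U')(Q, G) = 14 (Function('U')(Q, G) = Mul(2, 7) = 14)
Mul(Add(3, Mul(v, 4)), Function('U')(Add(Add(-7, 29), 9), -74)) = Mul(Add(3, Mul(-27, 4)), 14) = Mul(Add(3, -108), 14) = Mul(-105, 14) = -1470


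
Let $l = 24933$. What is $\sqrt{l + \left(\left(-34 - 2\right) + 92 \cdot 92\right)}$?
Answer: $\sqrt{33361} \approx 182.65$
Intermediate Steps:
$\sqrt{l + \left(\left(-34 - 2\right) + 92 \cdot 92\right)} = \sqrt{24933 + \left(\left(-34 - 2\right) + 92 \cdot 92\right)} = \sqrt{24933 + \left(\left(-34 - 2\right) + 8464\right)} = \sqrt{24933 + \left(-36 + 8464\right)} = \sqrt{24933 + 8428} = \sqrt{33361}$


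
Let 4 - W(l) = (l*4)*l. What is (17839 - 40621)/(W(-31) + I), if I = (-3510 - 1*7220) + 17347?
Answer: -22782/2777 ≈ -8.2038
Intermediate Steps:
I = 6617 (I = (-3510 - 7220) + 17347 = -10730 + 17347 = 6617)
W(l) = 4 - 4*l² (W(l) = 4 - l*4*l = 4 - 4*l*l = 4 - 4*l²)
(17839 - 40621)/(W(-31) + I) = (17839 - 40621)/((4 - 4*(-31)²) + 6617) = -22782/((4 - 4*961) + 6617) = -22782/((4 - 3844) + 6617) = -22782/(-3840 + 6617) = -22782/2777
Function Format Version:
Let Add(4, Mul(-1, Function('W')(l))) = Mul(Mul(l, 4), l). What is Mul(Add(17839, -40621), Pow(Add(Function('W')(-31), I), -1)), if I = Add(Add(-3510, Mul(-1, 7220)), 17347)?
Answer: Rational(-22782, 2777) ≈ -8.2038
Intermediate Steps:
I = 6617 (I = Add(Add(-3510, -7220), 17347) = Add(-10730, 17347) = 6617)
Function('W')(l) = Add(4, Mul(-4, Pow(l, 2))) (Function('W')(l) = Add(4, Mul(-1, Mul(Mul(l, 4), l))) = Add(4, Mul(-1, Mul(Mul(4, l), l))) = Add(4, Mul(-1, Mul(4, Pow(l, 2)))) = Add(4, Mul(-4, Pow(l, 2))))
Mul(Add(17839, -40621), Pow(Add(Function('W')(-31), I), -1)) = Mul(Add(17839, -40621), Pow(Add(Add(4, Mul(-4, Pow(-31, 2))), 6617), -1)) = Mul(-22782, Pow(Add(Add(4, Mul(-4, 961)), 6617), -1)) = Mul(-22782, Pow(Add(Add(4, -3844), 6617), -1)) = Mul(-22782, Pow(Add(-3840, 6617), -1)) = Mul(-22782, Pow(2777, -1)) = Mul(-22782, Rational(1, 2777)) = Rational(-22782, 2777)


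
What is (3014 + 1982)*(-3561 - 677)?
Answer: -21173048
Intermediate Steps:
(3014 + 1982)*(-3561 - 677) = 4996*(-4238) = -21173048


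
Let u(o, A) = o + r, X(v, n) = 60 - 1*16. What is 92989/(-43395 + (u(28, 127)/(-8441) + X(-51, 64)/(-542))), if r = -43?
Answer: -212713360379/99266721482 ≈ -2.1428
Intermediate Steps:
X(v, n) = 44 (X(v, n) = 60 - 16 = 44)
u(o, A) = -43 + o (u(o, A) = o - 43 = -43 + o)
92989/(-43395 + (u(28, 127)/(-8441) + X(-51, 64)/(-542))) = 92989/(-43395 + ((-43 + 28)/(-8441) + 44/(-542))) = 92989/(-43395 + (-15*(-1/8441) + 44*(-1/542))) = 92989/(-43395 + (15/8441 - 22/271)) = 92989/(-43395 - 181637/2287511) = 92989/(-99266721482/2287511) = 92989*(-2287511/99266721482) = -212713360379/99266721482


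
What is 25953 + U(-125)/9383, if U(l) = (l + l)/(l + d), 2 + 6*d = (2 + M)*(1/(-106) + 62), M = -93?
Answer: 55008298474109/2119535253 ≈ 25953.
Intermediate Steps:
d = -199391/212 (d = -⅓ + ((2 - 93)*(1/(-106) + 62))/6 = -⅓ + (-91*(-1/106 + 62))/6 = -⅓ + (-91*6571/106)/6 = -⅓ + (⅙)*(-597961/106) = -⅓ - 597961/636 = -199391/212 ≈ -940.52)
U(l) = 2*l/(-199391/212 + l) (U(l) = (l + l)/(l - 199391/212) = (2*l)/(-199391/212 + l) = 2*l/(-199391/212 + l))
25953 + U(-125)/9383 = 25953 + (424*(-125)/(-199391 + 212*(-125)))/9383 = 25953 + (424*(-125)/(-199391 - 26500))*(1/9383) = 25953 + (424*(-125)/(-225891))*(1/9383) = 25953 + (424*(-125)*(-1/225891))*(1/9383) = 25953 + (53000/225891)*(1/9383) = 25953 + 53000/2119535253 = 55008298474109/2119535253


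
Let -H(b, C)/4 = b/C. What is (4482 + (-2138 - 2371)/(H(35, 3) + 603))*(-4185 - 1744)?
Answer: -44271433899/1669 ≈ -2.6526e+7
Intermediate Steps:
H(b, C) = -4*b/C
(4482 + (-2138 - 2371)/(H(35, 3) + 603))*(-4185 - 1744) = (4482 + (-2138 - 2371)/(-4*35/3 + 603))*(-4185 - 1744) = (4482 - 4509/(-4*35*⅓ + 603))*(-5929) = (4482 - 4509/(-140/3 + 603))*(-5929) = (4482 - 4509/1669/3)*(-5929) = (4482 - 4509*3/1669)*(-5929) = (4482 - 13527/1669)*(-5929) = (7466931/1669)*(-5929) = -44271433899/1669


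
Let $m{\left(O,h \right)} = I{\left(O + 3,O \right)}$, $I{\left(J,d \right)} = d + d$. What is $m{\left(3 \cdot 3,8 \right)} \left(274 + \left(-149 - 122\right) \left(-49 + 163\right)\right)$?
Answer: $-551160$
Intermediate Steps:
$I{\left(J,d \right)} = 2 d$
$m{\left(O,h \right)} = 2 O$
$m{\left(3 \cdot 3,8 \right)} \left(274 + \left(-149 - 122\right) \left(-49 + 163\right)\right) = 2 \cdot 3 \cdot 3 \left(274 + \left(-149 - 122\right) \left(-49 + 163\right)\right) = 2 \cdot 9 \left(274 - 30894\right) = 18 \left(274 - 30894\right) = 18 \left(-30620\right) = -551160$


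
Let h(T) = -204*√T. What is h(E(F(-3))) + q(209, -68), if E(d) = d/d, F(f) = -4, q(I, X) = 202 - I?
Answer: -211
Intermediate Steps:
E(d) = 1
h(E(F(-3))) + q(209, -68) = -204*√1 + (202 - 1*209) = -204*1 + (202 - 209) = -204 - 7 = -211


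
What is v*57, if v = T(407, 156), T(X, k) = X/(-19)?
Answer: -1221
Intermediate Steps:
T(X, k) = -X/19 (T(X, k) = X*(-1/19) = -X/19)
v = -407/19 (v = -1/19*407 = -407/19 ≈ -21.421)
v*57 = -407/19*57 = -1221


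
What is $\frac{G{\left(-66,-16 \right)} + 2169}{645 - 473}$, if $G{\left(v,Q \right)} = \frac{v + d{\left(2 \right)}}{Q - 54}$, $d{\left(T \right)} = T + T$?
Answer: $\frac{37973}{3010} \approx 12.616$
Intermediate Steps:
$d{\left(T \right)} = 2 T$
$G{\left(v,Q \right)} = \frac{4 + v}{-54 + Q}$ ($G{\left(v,Q \right)} = \frac{v + 2 \cdot 2}{Q - 54} = \frac{v + 4}{-54 + Q} = \frac{4 + v}{-54 + Q}$)
$\frac{G{\left(-66,-16 \right)} + 2169}{645 - 473} = \frac{\frac{4 - 66}{-54 - 16} + 2169}{645 - 473} = \frac{\frac{1}{-70} \left(-62\right) + 2169}{172} = \left(\left(- \frac{1}{70}\right) \left(-62\right) + 2169\right) \frac{1}{172} = \left(\frac{31}{35} + 2169\right) \frac{1}{172} = \frac{75946}{35} \cdot \frac{1}{172} = \frac{37973}{3010}$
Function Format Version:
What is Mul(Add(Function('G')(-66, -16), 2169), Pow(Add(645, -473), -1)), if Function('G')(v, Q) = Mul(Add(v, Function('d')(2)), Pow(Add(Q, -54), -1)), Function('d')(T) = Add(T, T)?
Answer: Rational(37973, 3010) ≈ 12.616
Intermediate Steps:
Function('d')(T) = Mul(2, T)
Function('G')(v, Q) = Mul(Pow(Add(-54, Q), -1), Add(4, v)) (Function('G')(v, Q) = Mul(Add(v, Mul(2, 2)), Pow(Add(Q, -54), -1)) = Mul(Add(v, 4), Pow(Add(-54, Q), -1)) = Mul(Add(4, v), Pow(Add(-54, Q), -1)) = Mul(Pow(Add(-54, Q), -1), Add(4, v)))
Mul(Add(Function('G')(-66, -16), 2169), Pow(Add(645, -473), -1)) = Mul(Add(Mul(Pow(Add(-54, -16), -1), Add(4, -66)), 2169), Pow(Add(645, -473), -1)) = Mul(Add(Mul(Pow(-70, -1), -62), 2169), Pow(172, -1)) = Mul(Add(Mul(Rational(-1, 70), -62), 2169), Rational(1, 172)) = Mul(Add(Rational(31, 35), 2169), Rational(1, 172)) = Mul(Rational(75946, 35), Rational(1, 172)) = Rational(37973, 3010)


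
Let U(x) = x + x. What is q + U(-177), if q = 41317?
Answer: 40963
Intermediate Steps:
U(x) = 2*x
q + U(-177) = 41317 + 2*(-177) = 41317 - 354 = 40963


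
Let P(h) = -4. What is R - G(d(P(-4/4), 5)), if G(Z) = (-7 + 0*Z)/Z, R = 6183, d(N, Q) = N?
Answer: 24725/4 ≈ 6181.3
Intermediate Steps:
G(Z) = -7/Z (G(Z) = (-7 + 0)/Z = -7/Z)
R - G(d(P(-4/4), 5)) = 6183 - (-7)/(-4) = 6183 - (-7)*(-1)/4 = 6183 - 1*7/4 = 6183 - 7/4 = 24725/4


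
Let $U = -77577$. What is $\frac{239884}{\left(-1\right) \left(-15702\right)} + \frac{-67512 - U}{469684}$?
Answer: $\frac{56413858643}{3687489084} \approx 15.299$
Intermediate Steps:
$\frac{239884}{\left(-1\right) \left(-15702\right)} + \frac{-67512 - U}{469684} = \frac{239884}{\left(-1\right) \left(-15702\right)} + \frac{-67512 - -77577}{469684} = \frac{239884}{15702} + \left(-67512 + 77577\right) \frac{1}{469684} = 239884 \cdot \frac{1}{15702} + 10065 \cdot \frac{1}{469684} = \frac{119942}{7851} + \frac{10065}{469684} = \frac{56413858643}{3687489084}$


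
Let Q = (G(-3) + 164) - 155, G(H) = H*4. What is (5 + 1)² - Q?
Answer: 39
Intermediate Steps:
G(H) = 4*H
Q = -3 (Q = (4*(-3) + 164) - 155 = (-12 + 164) - 155 = 152 - 155 = -3)
(5 + 1)² - Q = (5 + 1)² - 1*(-3) = 6² + 3 = 36 + 3 = 39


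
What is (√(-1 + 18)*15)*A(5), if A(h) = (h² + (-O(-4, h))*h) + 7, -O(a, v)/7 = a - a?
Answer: 480*√17 ≈ 1979.1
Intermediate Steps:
O(a, v) = 0 (O(a, v) = -7*(a - a) = -7*0 = 0)
A(h) = 7 + h² (A(h) = (h² + (-1*0)*h) + 7 = (h² + 0*h) + 7 = (h² + 0) + 7 = h² + 7 = 7 + h²)
(√(-1 + 18)*15)*A(5) = (√(-1 + 18)*15)*(7 + 5²) = (√17*15)*(7 + 25) = (15*√17)*32 = 480*√17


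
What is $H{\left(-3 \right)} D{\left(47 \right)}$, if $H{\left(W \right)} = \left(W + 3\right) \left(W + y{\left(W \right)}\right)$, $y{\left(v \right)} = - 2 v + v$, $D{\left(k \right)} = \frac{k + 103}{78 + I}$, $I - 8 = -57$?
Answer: $0$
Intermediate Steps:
$I = -49$ ($I = 8 - 57 = -49$)
$D{\left(k \right)} = \frac{103}{29} + \frac{k}{29}$ ($D{\left(k \right)} = \frac{k + 103}{78 - 49} = \frac{103 + k}{29} = \left(103 + k\right) \frac{1}{29} = \frac{103}{29} + \frac{k}{29}$)
$y{\left(v \right)} = - v$
$H{\left(W \right)} = 0$ ($H{\left(W \right)} = \left(W + 3\right) \left(W - W\right) = \left(3 + W\right) 0 = 0$)
$H{\left(-3 \right)} D{\left(47 \right)} = 0 \left(\frac{103}{29} + \frac{1}{29} \cdot 47\right) = 0 \left(\frac{103}{29} + \frac{47}{29}\right) = 0 \cdot \frac{150}{29} = 0$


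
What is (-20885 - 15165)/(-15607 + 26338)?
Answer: -5150/1533 ≈ -3.3594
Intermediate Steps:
(-20885 - 15165)/(-15607 + 26338) = -36050/10731 = -36050*1/10731 = -5150/1533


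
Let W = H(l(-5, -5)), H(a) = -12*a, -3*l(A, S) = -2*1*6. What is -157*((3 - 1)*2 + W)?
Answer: 6908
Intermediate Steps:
l(A, S) = 4 (l(A, S) = -(-2*1)*6/3 = -(-2)*6/3 = -⅓*(-12) = 4)
W = -48 (W = -12*4 = -48)
-157*((3 - 1)*2 + W) = -157*((3 - 1)*2 - 48) = -157*(2*2 - 48) = -157*(4 - 48) = -157*(-44) = 6908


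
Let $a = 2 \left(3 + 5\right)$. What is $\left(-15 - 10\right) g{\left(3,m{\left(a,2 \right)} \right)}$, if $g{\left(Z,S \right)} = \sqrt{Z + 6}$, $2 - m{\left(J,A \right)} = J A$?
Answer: $-75$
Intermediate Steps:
$a = 16$ ($a = 2 \cdot 8 = 16$)
$m{\left(J,A \right)} = 2 - A J$ ($m{\left(J,A \right)} = 2 - J A = 2 - A J$)
$g{\left(Z,S \right)} = \sqrt{6 + Z}$
$\left(-15 - 10\right) g{\left(3,m{\left(a,2 \right)} \right)} = \left(-15 - 10\right) \sqrt{6 + 3} = - 25 \sqrt{9} = \left(-25\right) 3 = -75$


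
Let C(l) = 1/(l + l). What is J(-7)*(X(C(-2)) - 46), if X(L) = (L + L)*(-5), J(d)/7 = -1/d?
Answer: -87/2 ≈ -43.500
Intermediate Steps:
C(l) = 1/(2*l)
J(d) = -7/d (J(d) = 7*(-1/d) = -7/d)
X(L) = -10*L (X(L) = (2*L)*(-5) = -10*L)
J(-7)*(X(C(-2)) - 46) = (-7/(-7))*(-5/(-2) - 46) = (-7*(-1/7))*(-5*(-1)/2 - 46) = 1*(-10*(-1/4) - 46) = 1*(5/2 - 46) = 1*(-87/2) = -87/2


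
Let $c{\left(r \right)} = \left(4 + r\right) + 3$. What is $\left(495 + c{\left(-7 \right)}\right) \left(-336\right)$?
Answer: $-166320$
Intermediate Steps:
$c{\left(r \right)} = 7 + r$
$\left(495 + c{\left(-7 \right)}\right) \left(-336\right) = \left(495 + \left(7 - 7\right)\right) \left(-336\right) = \left(495 + 0\right) \left(-336\right) = 495 \left(-336\right) = -166320$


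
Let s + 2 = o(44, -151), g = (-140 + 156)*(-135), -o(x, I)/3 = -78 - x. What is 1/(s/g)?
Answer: -540/91 ≈ -5.9341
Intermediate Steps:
o(x, I) = 234 + 3*x (o(x, I) = -3*(-78 - x) = 234 + 3*x)
g = -2160 (g = 16*(-135) = -2160)
s = 364 (s = -2 + (234 + 3*44) = -2 + (234 + 132) = -2 + 366 = 364)
1/(s/g) = 1/(364/(-2160)) = 1/(364*(-1/2160)) = 1/(-91/540) = -540/91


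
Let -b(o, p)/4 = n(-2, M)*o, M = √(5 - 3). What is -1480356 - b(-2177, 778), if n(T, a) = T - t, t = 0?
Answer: -1462940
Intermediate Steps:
M = √2 ≈ 1.4142
n(T, a) = T (n(T, a) = T - 1*0 = T + 0 = T)
b(o, p) = 8*o (b(o, p) = -(-8)*o = 8*o)
-1480356 - b(-2177, 778) = -1480356 - 8*(-2177) = -1480356 - 1*(-17416) = -1480356 + 17416 = -1462940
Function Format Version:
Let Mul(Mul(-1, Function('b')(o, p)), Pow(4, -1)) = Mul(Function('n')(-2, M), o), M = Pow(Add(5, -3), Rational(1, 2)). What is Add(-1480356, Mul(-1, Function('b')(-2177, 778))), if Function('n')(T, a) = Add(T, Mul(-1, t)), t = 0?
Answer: -1462940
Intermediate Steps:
M = Pow(2, Rational(1, 2)) ≈ 1.4142
Function('n')(T, a) = T (Function('n')(T, a) = Add(T, Mul(-1, 0)) = Add(T, 0) = T)
Function('b')(o, p) = Mul(8, o) (Function('b')(o, p) = Mul(-4, Mul(-2, o)) = Mul(8, o))
Add(-1480356, Mul(-1, Function('b')(-2177, 778))) = Add(-1480356, Mul(-1, Mul(8, -2177))) = Add(-1480356, Mul(-1, -17416)) = Add(-1480356, 17416) = -1462940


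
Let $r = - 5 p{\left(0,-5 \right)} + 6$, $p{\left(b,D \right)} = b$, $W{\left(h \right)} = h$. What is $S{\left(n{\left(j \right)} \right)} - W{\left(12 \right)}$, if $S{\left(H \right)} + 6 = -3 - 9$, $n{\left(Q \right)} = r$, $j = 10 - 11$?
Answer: $-30$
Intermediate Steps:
$j = -1$
$r = 6$ ($r = \left(-5\right) 0 + 6 = 0 + 6 = 6$)
$n{\left(Q \right)} = 6$
$S{\left(H \right)} = -18$ ($S{\left(H \right)} = -6 - 12 = -18$)
$S{\left(n{\left(j \right)} \right)} - W{\left(12 \right)} = -18 - 12 = -30$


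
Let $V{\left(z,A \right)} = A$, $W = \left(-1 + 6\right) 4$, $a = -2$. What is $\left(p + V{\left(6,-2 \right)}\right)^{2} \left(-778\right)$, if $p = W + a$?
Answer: $-199168$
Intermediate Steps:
$W = 20$ ($W = 5 \cdot 4 = 20$)
$p = 18$ ($p = 20 - 2 = 18$)
$\left(p + V{\left(6,-2 \right)}\right)^{2} \left(-778\right) = \left(18 - 2\right)^{2} \left(-778\right) = 16^{2} \left(-778\right) = 256 \left(-778\right) = -199168$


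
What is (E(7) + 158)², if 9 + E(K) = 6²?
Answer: 34225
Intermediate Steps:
E(K) = 27 (E(K) = -9 + 6² = -9 + 36 = 27)
(E(7) + 158)² = (27 + 158)² = 185² = 34225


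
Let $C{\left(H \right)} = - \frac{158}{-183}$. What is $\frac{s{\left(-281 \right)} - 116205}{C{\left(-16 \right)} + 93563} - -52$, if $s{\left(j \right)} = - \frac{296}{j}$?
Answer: $\frac{244213840897}{4811334547} \approx 50.758$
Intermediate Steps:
$C{\left(H \right)} = \frac{158}{183}$ ($C{\left(H \right)} = \left(-158\right) \left(- \frac{1}{183}\right) = \frac{158}{183}$)
$\frac{s{\left(-281 \right)} - 116205}{C{\left(-16 \right)} + 93563} - -52 = \frac{- \frac{296}{-281} - 116205}{\frac{158}{183} + 93563} - -52 = \frac{\left(-296\right) \left(- \frac{1}{281}\right) - 116205}{\frac{17122187}{183}} + 52 = \left(\frac{296}{281} - 116205\right) \frac{183}{17122187} + 52 = \left(- \frac{32653309}{281}\right) \frac{183}{17122187} + 52 = - \frac{5975555547}{4811334547} + 52 = \frac{244213840897}{4811334547}$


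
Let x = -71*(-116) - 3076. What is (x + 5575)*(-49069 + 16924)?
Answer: -345076575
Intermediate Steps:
x = 5160 (x = 8236 - 3076 = 5160)
(x + 5575)*(-49069 + 16924) = (5160 + 5575)*(-49069 + 16924) = 10735*(-32145) = -345076575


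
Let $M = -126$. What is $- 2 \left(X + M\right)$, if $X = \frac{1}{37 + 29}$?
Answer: $\frac{8315}{33} \approx 251.97$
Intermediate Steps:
$X = \frac{1}{66} \approx 0.015152$
$- 2 \left(X + M\right) = - 2 \left(\frac{1}{66} - 126\right) = \left(-2\right) \left(- \frac{8315}{66}\right) = \frac{8315}{33}$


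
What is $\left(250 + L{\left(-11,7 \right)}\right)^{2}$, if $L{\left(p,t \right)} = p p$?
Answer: $137641$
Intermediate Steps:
$L{\left(p,t \right)} = p^{2}$
$\left(250 + L{\left(-11,7 \right)}\right)^{2} = \left(250 + \left(-11\right)^{2}\right)^{2} = \left(250 + 121\right)^{2} = 371^{2} = 137641$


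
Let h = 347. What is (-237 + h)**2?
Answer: 12100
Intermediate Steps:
(-237 + h)**2 = (-237 + 347)**2 = 110**2 = 12100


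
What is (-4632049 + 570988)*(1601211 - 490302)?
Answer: -4511469214449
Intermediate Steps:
(-4632049 + 570988)*(1601211 - 490302) = -4061061*1110909 = -4511469214449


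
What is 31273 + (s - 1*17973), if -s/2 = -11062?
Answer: 35424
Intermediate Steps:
s = 22124 (s = -2*(-11062) = 22124)
31273 + (s - 1*17973) = 31273 + (22124 - 1*17973) = 31273 + (22124 - 17973) = 31273 + 4151 = 35424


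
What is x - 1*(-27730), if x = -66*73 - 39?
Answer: 22873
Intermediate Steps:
x = -4857 (x = -4818 - 39 = -4857)
x - 1*(-27730) = -4857 - 1*(-27730) = -4857 + 27730 = 22873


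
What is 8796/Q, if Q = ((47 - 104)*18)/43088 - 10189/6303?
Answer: -1194424954272/222745255 ≈ -5362.3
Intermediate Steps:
Q = -222745255/135791832 (Q = -57*18*(1/43088) - 10189*1/6303 = -1026*1/43088 - 10189/6303 = -513/21544 - 10189/6303 = -222745255/135791832 ≈ -1.6403)
8796/Q = 8796/(-222745255/135791832) = 8796*(-135791832/222745255) = -1194424954272/222745255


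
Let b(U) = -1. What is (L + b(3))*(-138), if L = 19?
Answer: -2484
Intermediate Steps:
(L + b(3))*(-138) = (19 - 1)*(-138) = 18*(-138) = -2484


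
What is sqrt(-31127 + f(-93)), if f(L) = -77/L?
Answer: I*sqrt(269210262)/93 ≈ 176.43*I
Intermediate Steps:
sqrt(-31127 + f(-93)) = sqrt(-31127 - 77/(-93)) = sqrt(-31127 - 77*(-1/93)) = sqrt(-31127 + 77/93) = sqrt(-2894734/93) = I*sqrt(269210262)/93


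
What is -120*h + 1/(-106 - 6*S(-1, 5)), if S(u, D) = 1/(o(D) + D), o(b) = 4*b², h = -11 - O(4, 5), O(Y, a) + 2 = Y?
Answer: 5790685/3712 ≈ 1560.0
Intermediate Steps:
O(Y, a) = -2 + Y
h = -13 (h = -11 - (-2 + 4) = -11 - 1*2 = -11 - 2 = -13)
S(u, D) = 1/(D + 4*D²) (S(u, D) = 1/(4*D² + D) = 1/(D + 4*D²))
-120*h + 1/(-106 - 6*S(-1, 5)) = -120*(-13) + 1/(-106 - 6/(5*(1 + 4*5))) = 1560 + 1/(-106 - 6/(5*(1 + 20))) = 1560 + 1/(-106 - 6/(5*21)) = 1560 + 1/(-106 - 6*1/105) = 1560 + 1/(-106 - 2/35) = 1560 + 1/(-3712/35) = 1560 - 35/3712 = 5790685/3712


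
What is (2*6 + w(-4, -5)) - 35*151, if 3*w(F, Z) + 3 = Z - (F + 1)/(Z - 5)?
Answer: -158273/30 ≈ -5275.8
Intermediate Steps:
w(F, Z) = -1 + Z/3 - (1 + F)/(3*(-5 + Z)) (w(F, Z) = -1 + (Z - (F + 1)/(Z - 5))/3 = -1 + (Z - (1 + F)/(-5 + Z))/3 = -1 + (Z/3 - (1 + F)/(3*(-5 + Z))) = -1 + Z/3 - (1 + F)/(3*(-5 + Z)))
(2*6 + w(-4, -5)) - 35*151 = (2*6 + (14 + (-5)² - 1*(-4) - 8*(-5))/(3*(-5 - 5))) - 35*151 = (12 + (⅓)*(14 + 25 + 4 + 40)/(-10)) - 5285 = (12 + (⅓)*(-⅒)*83) - 5285 = (12 - 83/30) - 5285 = 277/30 - 5285 = -158273/30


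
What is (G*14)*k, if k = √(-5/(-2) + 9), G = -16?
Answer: -112*√46 ≈ -759.62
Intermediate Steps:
k = √46/2 (k = √(-5*(-½) + 9) = √(5/2 + 9) = √(23/2) = √46/2 ≈ 3.3912)
(G*14)*k = (-16*14)*(√46/2) = -112*√46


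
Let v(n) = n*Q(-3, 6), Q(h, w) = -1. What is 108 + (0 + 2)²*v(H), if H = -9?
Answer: 144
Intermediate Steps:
v(n) = -n (v(n) = n*(-1) = -n)
108 + (0 + 2)²*v(H) = 108 + (0 + 2)²*(-1*(-9)) = 108 + 2²*9 = 108 + 4*9 = 108 + 36 = 144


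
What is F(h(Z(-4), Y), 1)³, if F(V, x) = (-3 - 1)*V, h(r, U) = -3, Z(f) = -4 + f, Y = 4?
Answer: 1728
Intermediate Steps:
F(V, x) = -4*V
F(h(Z(-4), Y), 1)³ = (-4*(-3))³ = 12³ = 1728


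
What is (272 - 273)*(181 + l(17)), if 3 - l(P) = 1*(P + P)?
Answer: -150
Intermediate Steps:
l(P) = 3 - 2*P (l(P) = 3 - (P + P) = 3 - 2*P)
(272 - 273)*(181 + l(17)) = (272 - 273)*(181 + (3 - 2*17)) = -(181 + (3 - 34)) = -(181 - 31) = -1*150 = -150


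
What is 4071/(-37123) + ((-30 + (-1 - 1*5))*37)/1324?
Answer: -13709460/12287713 ≈ -1.1157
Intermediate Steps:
4071/(-37123) + ((-30 + (-1 - 1*5))*37)/1324 = 4071*(-1/37123) + ((-30 + (-1 - 5))*37)*(1/1324) = -4071/37123 + ((-30 - 6)*37)*(1/1324) = -4071/37123 - 36*37*(1/1324) = -4071/37123 - 1332*1/1324 = -4071/37123 - 333/331 = -13709460/12287713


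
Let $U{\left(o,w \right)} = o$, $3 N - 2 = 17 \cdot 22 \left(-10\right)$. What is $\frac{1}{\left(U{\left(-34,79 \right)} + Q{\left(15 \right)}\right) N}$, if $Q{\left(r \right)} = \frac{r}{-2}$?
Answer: $\frac{1}{51709} \approx 1.9339 \cdot 10^{-5}$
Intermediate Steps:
$Q{\left(r \right)} = - \frac{r}{2}$ ($Q{\left(r \right)} = r \left(- \frac{1}{2}\right) = - \frac{r}{2}$)
$N = -1246$ ($N = \frac{2}{3} + \frac{17 \cdot 22 \left(-10\right)}{3} = \frac{2}{3} + \frac{374 \left(-10\right)}{3} = \frac{2}{3} + \frac{1}{3} \left(-3740\right) = \frac{2}{3} - \frac{3740}{3} = -1246$)
$\frac{1}{\left(U{\left(-34,79 \right)} + Q{\left(15 \right)}\right) N} = \frac{1}{\left(-34 - \frac{15}{2}\right) \left(-1246\right)} = \frac{1}{-34 - \frac{15}{2}} \left(- \frac{1}{1246}\right) = \frac{1}{- \frac{83}{2}} \left(- \frac{1}{1246}\right) = \left(- \frac{2}{83}\right) \left(- \frac{1}{1246}\right) = \frac{1}{51709}$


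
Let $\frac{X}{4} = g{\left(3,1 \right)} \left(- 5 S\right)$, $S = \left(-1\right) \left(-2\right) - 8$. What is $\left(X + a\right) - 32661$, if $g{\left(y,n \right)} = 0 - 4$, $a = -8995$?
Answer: $-42136$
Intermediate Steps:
$g{\left(y,n \right)} = -4$ ($g{\left(y,n \right)} = 0 - 4 = -4$)
$S = -6$ ($S = 2 - 8 = -6$)
$X = -480$ ($X = 4 \left(- 4 \left(\left(-5\right) \left(-6\right)\right)\right) = 4 \left(\left(-4\right) 30\right) = 4 \left(-120\right) = -480$)
$\left(X + a\right) - 32661 = \left(-480 - 8995\right) - 32661 = -9475 - 32661 = -42136$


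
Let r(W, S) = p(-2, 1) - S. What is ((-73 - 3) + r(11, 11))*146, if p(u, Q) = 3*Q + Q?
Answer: -12118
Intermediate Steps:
p(u, Q) = 4*Q
r(W, S) = 4 - S (r(W, S) = 4*1 - S = 4 - S)
((-73 - 3) + r(11, 11))*146 = ((-73 - 3) + (4 - 1*11))*146 = (-76 + (4 - 11))*146 = (-76 - 7)*146 = -83*146 = -12118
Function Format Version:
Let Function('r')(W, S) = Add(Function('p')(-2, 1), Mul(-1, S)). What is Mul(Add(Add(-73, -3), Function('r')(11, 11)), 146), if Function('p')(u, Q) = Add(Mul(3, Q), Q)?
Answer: -12118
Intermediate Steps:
Function('p')(u, Q) = Mul(4, Q)
Function('r')(W, S) = Add(4, Mul(-1, S)) (Function('r')(W, S) = Add(Mul(4, 1), Mul(-1, S)) = Add(4, Mul(-1, S)))
Mul(Add(Add(-73, -3), Function('r')(11, 11)), 146) = Mul(Add(Add(-73, -3), Add(4, Mul(-1, 11))), 146) = Mul(Add(-76, Add(4, -11)), 146) = Mul(Add(-76, -7), 146) = Mul(-83, 146) = -12118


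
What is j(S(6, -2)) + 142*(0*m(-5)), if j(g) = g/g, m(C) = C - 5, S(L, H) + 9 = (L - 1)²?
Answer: 1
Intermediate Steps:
S(L, H) = -9 + (-1 + L)² (S(L, H) = -9 + (L - 1)² = -9 + (-1 + L)²)
m(C) = -5 + C
j(g) = 1
j(S(6, -2)) + 142*(0*m(-5)) = 1 + 142*(0*(-5 - 5)) = 1 + 142*(0*(-10)) = 1 + 142*0 = 1 + 0 = 1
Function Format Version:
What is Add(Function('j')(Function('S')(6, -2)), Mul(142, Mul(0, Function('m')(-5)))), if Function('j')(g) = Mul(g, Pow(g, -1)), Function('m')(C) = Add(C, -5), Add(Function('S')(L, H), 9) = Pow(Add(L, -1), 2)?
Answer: 1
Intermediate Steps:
Function('S')(L, H) = Add(-9, Pow(Add(-1, L), 2)) (Function('S')(L, H) = Add(-9, Pow(Add(L, -1), 2)) = Add(-9, Pow(Add(-1, L), 2)))
Function('m')(C) = Add(-5, C)
Function('j')(g) = 1
Add(Function('j')(Function('S')(6, -2)), Mul(142, Mul(0, Function('m')(-5)))) = Add(1, Mul(142, Mul(0, Add(-5, -5)))) = Add(1, Mul(142, Mul(0, -10))) = Add(1, Mul(142, 0)) = Add(1, 0) = 1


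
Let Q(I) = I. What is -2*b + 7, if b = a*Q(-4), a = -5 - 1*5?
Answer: -73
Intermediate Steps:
a = -10 (a = -5 - 5 = -10)
b = 40 (b = -10*(-4) = 40)
-2*b + 7 = -2*40 + 7 = -80 + 7 = -73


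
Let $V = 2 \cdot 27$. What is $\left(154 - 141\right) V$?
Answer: $702$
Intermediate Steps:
$V = 54$
$\left(154 - 141\right) V = \left(154 - 141\right) 54 = 13 \cdot 54 = 702$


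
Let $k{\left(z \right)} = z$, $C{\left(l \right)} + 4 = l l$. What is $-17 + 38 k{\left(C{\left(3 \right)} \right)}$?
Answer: $173$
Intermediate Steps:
$C{\left(l \right)} = -4 + l^{2}$ ($C{\left(l \right)} = -4 + l l = -4 + l^{2}$)
$-17 + 38 k{\left(C{\left(3 \right)} \right)} = -17 + 38 \left(-4 + 3^{2}\right) = -17 + 38 \left(-4 + 9\right) = -17 + 38 \cdot 5 = -17 + 190 = 173$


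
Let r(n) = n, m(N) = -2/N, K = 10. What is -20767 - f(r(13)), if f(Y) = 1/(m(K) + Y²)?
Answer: -17527353/844 ≈ -20767.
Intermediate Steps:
f(Y) = 1/(-⅕ + Y²) (f(Y) = 1/(-2/10 + Y²) = 1/(-2*⅒ + Y²) = 1/(-⅕ + Y²))
-20767 - f(r(13)) = -20767 - 5/(-1 + 5*13²) = -20767 - 5/(-1 + 5*169) = -20767 - 5/(-1 + 845) = -20767 - 5/844 = -17527353/844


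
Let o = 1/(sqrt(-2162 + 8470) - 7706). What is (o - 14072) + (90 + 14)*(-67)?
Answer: -624636870413/29688064 - sqrt(1577)/29688064 ≈ -21040.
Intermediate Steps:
o = 1/(-7706 + 2*sqrt(1577)) (o = 1/(sqrt(6308) - 7706) = 1/(2*sqrt(1577) - 7706) = 1/(-7706 + 2*sqrt(1577)) ≈ -0.00013112)
(o - 14072) + (90 + 14)*(-67) = ((-3853/29688064 - sqrt(1577)/29688064) - 14072) + (90 + 14)*(-67) = (-417770440461/29688064 - sqrt(1577)/29688064) + 104*(-67) = (-417770440461/29688064 - sqrt(1577)/29688064) - 6968 = -624636870413/29688064 - sqrt(1577)/29688064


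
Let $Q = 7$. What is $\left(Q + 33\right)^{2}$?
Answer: $1600$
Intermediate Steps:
$\left(Q + 33\right)^{2} = \left(7 + 33\right)^{2} = 40^{2} = 1600$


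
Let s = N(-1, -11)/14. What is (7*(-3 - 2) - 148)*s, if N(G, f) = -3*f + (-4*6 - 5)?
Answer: -366/7 ≈ -52.286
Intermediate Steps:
N(G, f) = -29 - 3*f (N(G, f) = -3*f + (-24 - 5) = -3*f - 29 = -29 - 3*f)
s = 2/7 (s = (-29 - 3*(-11))/14 = (-29 + 33)*(1/14) = 4*(1/14) = 2/7 ≈ 0.28571)
(7*(-3 - 2) - 148)*s = (7*(-3 - 2) - 148)*(2/7) = (7*(-5) - 148)*(2/7) = (-35 - 148)*(2/7) = -183*2/7 = -366/7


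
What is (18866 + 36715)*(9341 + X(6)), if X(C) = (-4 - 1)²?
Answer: 520571646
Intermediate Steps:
X(C) = 25 (X(C) = (-5)² = 25)
(18866 + 36715)*(9341 + X(6)) = (18866 + 36715)*(9341 + 25) = 55581*9366 = 520571646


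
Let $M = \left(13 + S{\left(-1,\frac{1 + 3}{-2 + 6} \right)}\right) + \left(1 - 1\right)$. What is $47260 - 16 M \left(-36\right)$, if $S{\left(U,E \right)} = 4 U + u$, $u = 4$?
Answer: $54748$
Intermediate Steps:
$S{\left(U,E \right)} = 4 + 4 U$ ($S{\left(U,E \right)} = 4 U + 4 = 4 + 4 U$)
$M = 13$ ($M = \left(13 + \left(4 + 4 \left(-1\right)\right)\right) + \left(1 - 1\right) = \left(13 + \left(4 - 4\right)\right) + 0 = \left(13 + 0\right) + 0 = 13 + 0 = 13$)
$47260 - 16 M \left(-36\right) = 47260 - 16 \cdot 13 \left(-36\right) = 47260 - 208 \left(-36\right) = 47260 - -7488 = 47260 + 7488 = 54748$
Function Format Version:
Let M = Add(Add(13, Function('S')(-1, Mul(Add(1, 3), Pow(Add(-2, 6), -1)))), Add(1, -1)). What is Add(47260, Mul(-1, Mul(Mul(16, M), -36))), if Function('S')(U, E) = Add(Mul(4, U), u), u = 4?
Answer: 54748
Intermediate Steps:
Function('S')(U, E) = Add(4, Mul(4, U)) (Function('S')(U, E) = Add(Mul(4, U), 4) = Add(4, Mul(4, U)))
M = 13 (M = Add(Add(13, Add(4, Mul(4, -1))), Add(1, -1)) = Add(Add(13, Add(4, -4)), 0) = Add(Add(13, 0), 0) = Add(13, 0) = 13)
Add(47260, Mul(-1, Mul(Mul(16, M), -36))) = Add(47260, Mul(-1, Mul(Mul(16, 13), -36))) = Add(47260, Mul(-1, Mul(208, -36))) = Add(47260, Mul(-1, -7488)) = Add(47260, 7488) = 54748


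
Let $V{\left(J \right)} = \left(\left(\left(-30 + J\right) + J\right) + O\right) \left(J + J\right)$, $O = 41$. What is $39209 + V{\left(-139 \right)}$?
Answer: $113435$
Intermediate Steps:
$V{\left(J \right)} = 2 J \left(11 + 2 J\right)$ ($V{\left(J \right)} = \left(\left(\left(-30 + J\right) + J\right) + 41\right) \left(J + J\right) = \left(\left(-30 + 2 J\right) + 41\right) 2 J = \left(11 + 2 J\right) 2 J = 2 J \left(11 + 2 J\right)$)
$39209 + V{\left(-139 \right)} = 39209 + 2 \left(-139\right) \left(11 + 2 \left(-139\right)\right) = 39209 + 2 \left(-139\right) \left(11 - 278\right) = 39209 + 2 \left(-139\right) \left(-267\right) = 39209 + 74226 = 113435$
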